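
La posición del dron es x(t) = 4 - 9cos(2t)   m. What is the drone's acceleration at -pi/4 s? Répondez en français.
En partant de la position x(t) = 4 - 9·cos(2·t), nous prenons 2 dérivées. En prenant d/dt de x(t), nous trouvons v(t) = 18·sin(2·t). En dérivant la vitesse, nous obtenons l'accélération: a(t) = 36·cos(2·t). De l'équation de l'accélération a(t) = 36·cos(2·t), nous substituons t = -pi/4 pour obtenir a = 0.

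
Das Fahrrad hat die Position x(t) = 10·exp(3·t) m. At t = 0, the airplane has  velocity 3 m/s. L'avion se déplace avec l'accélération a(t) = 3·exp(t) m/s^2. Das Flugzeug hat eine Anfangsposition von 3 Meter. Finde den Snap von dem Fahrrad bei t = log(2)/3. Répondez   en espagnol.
Debemos derivar nuestra ecuación de la posición x(t) = 10·exp(3·t) 4 veces. Tomando d/dt de x(t), encontramos v(t) = 30·exp(3·t). Derivando la velocidad, obtenemos la aceleración: a(t) = 90·exp(3·t). La derivada de la aceleración da la sacudida: j(t) = 270·exp(3·t). Derivando la sacudida, obtenemos el snap: s(t) = 810·exp(3·t). De la ecuación del snap s(t) = 810·exp(3·t), sustituimos t = log(2)/3 para obtener s = 1620.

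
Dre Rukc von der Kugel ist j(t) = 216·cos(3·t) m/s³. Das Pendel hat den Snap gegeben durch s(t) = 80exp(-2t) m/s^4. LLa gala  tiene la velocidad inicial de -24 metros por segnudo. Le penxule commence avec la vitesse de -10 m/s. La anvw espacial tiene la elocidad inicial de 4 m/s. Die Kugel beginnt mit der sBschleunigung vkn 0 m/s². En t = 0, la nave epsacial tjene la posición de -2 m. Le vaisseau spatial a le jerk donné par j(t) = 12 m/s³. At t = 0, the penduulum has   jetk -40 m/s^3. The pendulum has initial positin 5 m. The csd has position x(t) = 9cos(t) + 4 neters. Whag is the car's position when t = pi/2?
Using x(t) = 9·cos(t) + 4 and substituting t = pi/2, we find x = 4.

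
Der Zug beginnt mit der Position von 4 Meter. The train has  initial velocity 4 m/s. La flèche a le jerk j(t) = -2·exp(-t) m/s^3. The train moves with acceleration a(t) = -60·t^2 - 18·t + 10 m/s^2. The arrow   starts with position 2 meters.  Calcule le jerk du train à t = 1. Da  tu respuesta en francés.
En partant de l'accélération a(t) = -60·t^2 - 18·t + 10, nous prenons 1 dérivée. En prenant d/dt de a(t), nous trouvons j(t) = -120·t - 18. De l'équation du jerk j(t) = -120·t - 18, nous substituons t = 1 pour obtenir j = -138.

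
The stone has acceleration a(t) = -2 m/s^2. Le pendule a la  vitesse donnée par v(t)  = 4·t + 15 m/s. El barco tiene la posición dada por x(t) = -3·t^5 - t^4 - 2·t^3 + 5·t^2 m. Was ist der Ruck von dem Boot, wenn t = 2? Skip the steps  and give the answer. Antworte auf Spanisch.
La sacudida en t = 2 es j = -780.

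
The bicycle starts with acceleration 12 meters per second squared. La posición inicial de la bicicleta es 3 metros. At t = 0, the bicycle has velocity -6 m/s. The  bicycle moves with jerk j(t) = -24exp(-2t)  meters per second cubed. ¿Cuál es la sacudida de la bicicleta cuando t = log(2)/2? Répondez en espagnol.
Usando j(t) = -24·exp(-2·t) y sustituyendo t = log(2)/2, encontramos j = -12.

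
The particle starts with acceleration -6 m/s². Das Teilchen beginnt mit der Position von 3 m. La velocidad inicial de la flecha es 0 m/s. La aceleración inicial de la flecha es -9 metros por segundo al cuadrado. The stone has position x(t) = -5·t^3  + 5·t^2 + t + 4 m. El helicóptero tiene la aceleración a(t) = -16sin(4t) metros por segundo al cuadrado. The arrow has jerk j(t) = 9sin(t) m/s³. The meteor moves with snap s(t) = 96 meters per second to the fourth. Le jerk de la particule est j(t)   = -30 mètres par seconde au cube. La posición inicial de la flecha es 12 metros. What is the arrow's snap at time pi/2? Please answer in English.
Starting from jerk j(t) = 9·sin(t), we take 1 derivative. The derivative of jerk gives snap: s(t) = 9·cos(t). Using s(t) = 9·cos(t) and substituting t = pi/2, we find s = 0.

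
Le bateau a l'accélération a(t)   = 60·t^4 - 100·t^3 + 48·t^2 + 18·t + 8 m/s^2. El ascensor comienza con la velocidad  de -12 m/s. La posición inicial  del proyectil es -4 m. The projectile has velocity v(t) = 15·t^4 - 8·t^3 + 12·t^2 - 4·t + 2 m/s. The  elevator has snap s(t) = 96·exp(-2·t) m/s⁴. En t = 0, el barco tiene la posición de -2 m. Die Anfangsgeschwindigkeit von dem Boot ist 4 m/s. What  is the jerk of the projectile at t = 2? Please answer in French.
Pour résoudre ceci, nous devons prendre 2 dérivées de notre équation de la vitesse v(t) = 15·t^4 - 8·t^3 + 12·t^2 - 4·t + 2. En prenant d/dt de v(t), nous trouvons a(t) = 60·t^3 - 24·t^2 + 24·t - 4. En dérivant l'accélération, nous obtenons le jerk: j(t) = 180·t^2 - 48·t + 24. En utilisant j(t) = 180·t^2 - 48·t + 24 et en substituant t = 2, nous trouvons j = 648.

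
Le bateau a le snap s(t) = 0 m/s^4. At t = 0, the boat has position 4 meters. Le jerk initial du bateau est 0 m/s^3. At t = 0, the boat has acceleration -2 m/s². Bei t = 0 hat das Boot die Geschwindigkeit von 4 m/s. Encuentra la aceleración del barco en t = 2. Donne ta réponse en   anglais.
To find the answer, we compute 2 integrals of s(t) = 0. Taking ∫s(t)dt and applying j(0) = 0, we find j(t) = 0. Finding the integral of j(t) and using a(0) = -2: a(t) = -2. Using a(t) = -2 and substituting t = 2, we find a = -2.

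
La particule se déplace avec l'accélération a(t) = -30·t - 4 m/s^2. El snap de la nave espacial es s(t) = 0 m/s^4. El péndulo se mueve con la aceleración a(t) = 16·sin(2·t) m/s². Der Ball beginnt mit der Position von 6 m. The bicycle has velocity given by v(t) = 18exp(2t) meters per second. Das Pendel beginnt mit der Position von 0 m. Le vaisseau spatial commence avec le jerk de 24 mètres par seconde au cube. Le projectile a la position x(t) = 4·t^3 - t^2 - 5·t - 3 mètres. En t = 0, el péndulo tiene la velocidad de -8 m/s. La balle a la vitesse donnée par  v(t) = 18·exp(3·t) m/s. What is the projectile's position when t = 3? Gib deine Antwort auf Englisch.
Using x(t) = 4·t^3 - t^2 - 5·t - 3 and substituting t = 3, we find x = 81.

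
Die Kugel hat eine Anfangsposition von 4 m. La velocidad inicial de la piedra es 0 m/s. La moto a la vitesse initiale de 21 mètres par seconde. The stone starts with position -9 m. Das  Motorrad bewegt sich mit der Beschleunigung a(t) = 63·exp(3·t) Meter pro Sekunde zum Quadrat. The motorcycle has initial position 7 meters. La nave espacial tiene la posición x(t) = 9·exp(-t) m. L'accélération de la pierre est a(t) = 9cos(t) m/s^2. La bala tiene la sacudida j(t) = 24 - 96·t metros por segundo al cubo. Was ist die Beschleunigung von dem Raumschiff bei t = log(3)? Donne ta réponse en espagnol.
Debemos derivar nuestra ecuación de la posición x(t) = 9·exp(-t) 2 veces. Tomando d/dt de x(t), encontramos v(t) = -9·exp(-t). Tomando d/dt de v(t), encontramos a(t) = 9·exp(-t). De la ecuación de la aceleración a(t) = 9·exp(-t), sustituimos t = log(3) para obtener a = 3.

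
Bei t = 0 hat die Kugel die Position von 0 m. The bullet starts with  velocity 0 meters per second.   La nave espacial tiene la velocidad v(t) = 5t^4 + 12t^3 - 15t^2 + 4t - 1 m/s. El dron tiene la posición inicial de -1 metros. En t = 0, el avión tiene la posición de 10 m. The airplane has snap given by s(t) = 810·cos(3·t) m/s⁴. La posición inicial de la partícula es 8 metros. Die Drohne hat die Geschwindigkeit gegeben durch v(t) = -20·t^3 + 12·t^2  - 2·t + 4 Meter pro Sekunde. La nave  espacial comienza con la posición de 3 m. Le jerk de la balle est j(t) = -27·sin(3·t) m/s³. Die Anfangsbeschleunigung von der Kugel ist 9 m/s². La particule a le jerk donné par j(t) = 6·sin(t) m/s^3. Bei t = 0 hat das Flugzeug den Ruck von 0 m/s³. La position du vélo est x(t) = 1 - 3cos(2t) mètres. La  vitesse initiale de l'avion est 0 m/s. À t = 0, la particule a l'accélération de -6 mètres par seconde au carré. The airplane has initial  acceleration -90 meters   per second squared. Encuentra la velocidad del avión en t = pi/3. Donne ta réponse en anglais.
To find the answer, we compute 3 integrals of s(t) = 810·cos(3·t). Taking ∫s(t)dt and applying j(0) = 0, we find j(t) = 270·sin(3·t). Taking ∫j(t)dt and applying a(0) = -90, we find a(t) = -90·cos(3·t). The antiderivative of acceleration, with v(0) = 0, gives velocity: v(t) = -30·sin(3·t). We have velocity v(t) = -30·sin(3·t). Substituting t = pi/3: v(pi/3) = 0.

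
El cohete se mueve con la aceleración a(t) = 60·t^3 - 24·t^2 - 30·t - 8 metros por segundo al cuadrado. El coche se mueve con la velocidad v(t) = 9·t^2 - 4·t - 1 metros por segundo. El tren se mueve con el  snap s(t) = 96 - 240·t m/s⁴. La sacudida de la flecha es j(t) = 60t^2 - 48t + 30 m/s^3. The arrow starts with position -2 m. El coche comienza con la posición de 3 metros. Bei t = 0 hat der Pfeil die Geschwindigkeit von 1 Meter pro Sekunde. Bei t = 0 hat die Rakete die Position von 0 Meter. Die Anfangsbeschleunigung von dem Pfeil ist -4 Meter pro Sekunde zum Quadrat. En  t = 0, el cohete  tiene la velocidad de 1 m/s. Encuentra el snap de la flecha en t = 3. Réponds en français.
Pour résoudre ceci, nous devons prendre 1 dérivée de notre équation du jerk j(t) = 60·t^2 - 48·t + 30. En prenant d/dt de j(t), nous trouvons s(t) = 120·t - 48. De l'équation du snap s(t) = 120·t - 48, nous substituons t = 3 pour obtenir s = 312.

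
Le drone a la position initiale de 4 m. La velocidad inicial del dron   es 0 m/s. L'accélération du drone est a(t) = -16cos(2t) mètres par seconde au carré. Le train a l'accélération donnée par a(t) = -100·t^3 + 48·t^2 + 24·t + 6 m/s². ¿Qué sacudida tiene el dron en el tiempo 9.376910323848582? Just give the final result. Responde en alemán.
Der Ruck bei t = 9.376910323848582 ist j = -3.05885124289254.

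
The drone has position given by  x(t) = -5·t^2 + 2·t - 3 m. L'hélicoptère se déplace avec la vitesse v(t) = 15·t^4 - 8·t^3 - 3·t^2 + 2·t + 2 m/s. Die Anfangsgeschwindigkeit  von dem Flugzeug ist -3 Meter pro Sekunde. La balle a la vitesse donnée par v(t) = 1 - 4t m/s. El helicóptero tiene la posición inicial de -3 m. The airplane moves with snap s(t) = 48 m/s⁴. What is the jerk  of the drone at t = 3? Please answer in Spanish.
Partiendo de la posición x(t) = -5·t^2 + 2·t - 3, tomamos 3 derivadas. La derivada de la posición da la velocidad: v(t) = 2 - 10·t. Tomando d/dt de v(t), encontramos a(t) = -10. Derivando la aceleración, obtenemos la sacudida: j(t) = 0. Usando j(t) = 0 y sustituyendo t = 3, encontramos j = 0.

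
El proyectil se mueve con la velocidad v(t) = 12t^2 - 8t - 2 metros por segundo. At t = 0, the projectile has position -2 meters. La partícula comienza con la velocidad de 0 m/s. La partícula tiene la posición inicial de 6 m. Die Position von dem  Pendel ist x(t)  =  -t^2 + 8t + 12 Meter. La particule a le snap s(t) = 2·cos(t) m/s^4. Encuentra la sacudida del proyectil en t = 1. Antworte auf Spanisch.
Partiendo de la velocidad v(t) = 12·t^2 - 8·t - 2, tomamos 2 derivadas. La derivada de la velocidad da la aceleración: a(t) = 24·t - 8. Tomando d/dt de a(t), encontramos j(t) = 24. Usando j(t) = 24 y sustituyendo t = 1, encontramos j = 24.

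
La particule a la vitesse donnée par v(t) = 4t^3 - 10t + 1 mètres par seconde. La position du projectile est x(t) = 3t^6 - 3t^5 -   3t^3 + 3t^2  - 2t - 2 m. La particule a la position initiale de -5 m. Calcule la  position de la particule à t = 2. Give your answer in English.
We must find the integral of our velocity equation v(t) = 4·t^3 - 10·t + 1 1 time. Taking ∫v(t)dt and applying x(0) = -5, we find x(t) = t^4 - 5·t^2 + t - 5. Using x(t) = t^4 - 5·t^2 + t - 5 and substituting t = 2, we find x = -7.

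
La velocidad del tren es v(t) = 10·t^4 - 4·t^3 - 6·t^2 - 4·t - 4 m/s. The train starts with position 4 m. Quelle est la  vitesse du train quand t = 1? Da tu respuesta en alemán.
Aus der Gleichung für die Geschwindigkeit v(t) = 10·t^4 - 4·t^3 - 6·t^2 - 4·t - 4, setzen wir t = 1 ein und erhalten v = -8.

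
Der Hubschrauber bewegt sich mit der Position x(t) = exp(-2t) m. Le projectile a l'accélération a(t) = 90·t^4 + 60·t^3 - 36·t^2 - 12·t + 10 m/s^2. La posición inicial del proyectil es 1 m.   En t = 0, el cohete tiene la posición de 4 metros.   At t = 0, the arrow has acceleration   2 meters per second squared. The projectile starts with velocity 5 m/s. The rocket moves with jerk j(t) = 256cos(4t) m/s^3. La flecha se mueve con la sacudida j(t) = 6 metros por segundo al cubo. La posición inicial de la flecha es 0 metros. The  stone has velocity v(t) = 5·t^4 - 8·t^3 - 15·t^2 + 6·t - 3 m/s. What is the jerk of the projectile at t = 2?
Starting from acceleration a(t) = 90·t^4 + 60·t^3 - 36·t^2 - 12·t + 10, we take 1 derivative. Differentiating acceleration, we get jerk: j(t) = 360·t^3 + 180·t^2 - 72·t - 12. Using j(t) = 360·t^3 + 180·t^2 - 72·t - 12 and substituting t = 2, we find j = 3444.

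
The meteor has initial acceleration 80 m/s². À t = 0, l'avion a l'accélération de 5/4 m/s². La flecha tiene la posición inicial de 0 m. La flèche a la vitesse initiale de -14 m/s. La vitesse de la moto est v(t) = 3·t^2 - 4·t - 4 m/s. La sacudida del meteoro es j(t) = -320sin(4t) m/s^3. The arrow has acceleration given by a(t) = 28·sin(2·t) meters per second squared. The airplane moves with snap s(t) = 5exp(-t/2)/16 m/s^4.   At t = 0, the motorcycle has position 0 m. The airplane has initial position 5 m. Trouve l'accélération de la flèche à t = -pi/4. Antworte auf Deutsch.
Mit a(t) = 28·sin(2·t) und Einsetzen von t = -pi/4, finden wir a = -28.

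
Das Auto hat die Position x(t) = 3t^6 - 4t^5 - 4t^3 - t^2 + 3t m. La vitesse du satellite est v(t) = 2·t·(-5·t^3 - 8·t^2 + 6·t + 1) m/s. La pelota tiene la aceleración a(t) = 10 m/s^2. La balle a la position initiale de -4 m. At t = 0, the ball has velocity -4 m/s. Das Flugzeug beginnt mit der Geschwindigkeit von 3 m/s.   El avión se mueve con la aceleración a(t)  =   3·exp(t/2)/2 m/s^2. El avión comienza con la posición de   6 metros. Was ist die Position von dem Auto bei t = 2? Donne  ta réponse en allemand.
Aus der Gleichung für die Position x(t) = 3·t^6 - 4·t^5 - 4·t^3 - t^2 + 3·t, setzen wir t = 2 ein und erhalten x = 34.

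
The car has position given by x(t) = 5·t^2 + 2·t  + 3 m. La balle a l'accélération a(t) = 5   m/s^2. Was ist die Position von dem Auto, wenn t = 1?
Aus der Gleichung für die Position x(t) = 5·t^2 + 2·t + 3, setzen wir t = 1 ein und erhalten x = 10.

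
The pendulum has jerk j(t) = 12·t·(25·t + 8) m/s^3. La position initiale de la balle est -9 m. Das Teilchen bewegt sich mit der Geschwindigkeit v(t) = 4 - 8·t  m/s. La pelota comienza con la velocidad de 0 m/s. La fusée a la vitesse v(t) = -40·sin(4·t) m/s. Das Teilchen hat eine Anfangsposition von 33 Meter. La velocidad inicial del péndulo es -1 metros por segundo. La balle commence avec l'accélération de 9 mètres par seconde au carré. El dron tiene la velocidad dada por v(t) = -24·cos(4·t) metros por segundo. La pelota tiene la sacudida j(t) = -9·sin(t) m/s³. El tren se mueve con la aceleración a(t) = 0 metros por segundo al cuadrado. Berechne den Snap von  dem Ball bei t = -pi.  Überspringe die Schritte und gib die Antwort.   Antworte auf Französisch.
s(-pi) = 9.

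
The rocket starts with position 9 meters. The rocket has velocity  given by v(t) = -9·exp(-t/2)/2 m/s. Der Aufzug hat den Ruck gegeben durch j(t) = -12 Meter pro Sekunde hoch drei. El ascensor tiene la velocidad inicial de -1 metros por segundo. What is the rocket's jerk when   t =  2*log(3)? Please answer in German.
Um dies zu lösen, müssen wir 2 Ableitungen unserer Gleichung für die Geschwindigkeit v(t) = -9·exp(-t/2)/2 nehmen. Durch Ableiten von der Geschwindigkeit erhalten wir die Beschleunigung: a(t) = 9·exp(-t/2)/4. Die Ableitung von der Beschleunigung ergibt den Ruck: j(t) = -9·exp(-t/2)/8. Mit j(t) = -9·exp(-t/2)/8 und Einsetzen von t = 2*log(3), finden wir j = -3/8.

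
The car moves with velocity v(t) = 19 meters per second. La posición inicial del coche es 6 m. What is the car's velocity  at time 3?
Using v(t) = 19 and substituting t = 3, we find v = 19.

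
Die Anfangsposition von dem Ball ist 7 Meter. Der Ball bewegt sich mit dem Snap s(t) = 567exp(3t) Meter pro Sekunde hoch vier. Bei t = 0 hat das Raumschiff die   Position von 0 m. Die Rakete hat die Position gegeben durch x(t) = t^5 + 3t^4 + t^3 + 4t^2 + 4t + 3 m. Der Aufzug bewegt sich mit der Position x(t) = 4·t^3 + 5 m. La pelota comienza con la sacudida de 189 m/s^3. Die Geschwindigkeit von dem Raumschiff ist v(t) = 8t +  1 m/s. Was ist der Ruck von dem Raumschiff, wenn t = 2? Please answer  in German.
Wir müssen unsere Gleichung für die Geschwindigkeit v(t) = 8·t + 1 2-mal ableiten. Mit d/dt von v(t) finden wir a(t) = 8. Die Ableitung von der Beschleunigung ergibt den Ruck: j(t) = 0. Wir haben den Ruck j(t) = 0. Durch Einsetzen von t = 2: j(2) = 0.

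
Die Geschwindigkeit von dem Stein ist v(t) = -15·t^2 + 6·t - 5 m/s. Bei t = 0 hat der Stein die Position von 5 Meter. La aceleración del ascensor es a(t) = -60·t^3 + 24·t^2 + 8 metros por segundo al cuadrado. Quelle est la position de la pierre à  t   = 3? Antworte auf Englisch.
To find the answer, we compute 1 antiderivative of v(t) = -15·t^2 + 6·t - 5. Finding the integral of v(t) and using x(0) = 5: x(t) = -5·t^3 + 3·t^2 - 5·t + 5. Using x(t) = -5·t^3 + 3·t^2 - 5·t + 5 and substituting t = 3, we find x = -118.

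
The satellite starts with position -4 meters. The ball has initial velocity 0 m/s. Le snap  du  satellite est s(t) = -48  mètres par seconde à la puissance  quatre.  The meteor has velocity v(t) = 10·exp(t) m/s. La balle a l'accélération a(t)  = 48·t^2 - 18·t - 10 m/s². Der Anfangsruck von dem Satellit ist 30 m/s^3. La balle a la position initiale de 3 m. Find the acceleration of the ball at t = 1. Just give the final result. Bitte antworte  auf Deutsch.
Bei t = 1, a = 20.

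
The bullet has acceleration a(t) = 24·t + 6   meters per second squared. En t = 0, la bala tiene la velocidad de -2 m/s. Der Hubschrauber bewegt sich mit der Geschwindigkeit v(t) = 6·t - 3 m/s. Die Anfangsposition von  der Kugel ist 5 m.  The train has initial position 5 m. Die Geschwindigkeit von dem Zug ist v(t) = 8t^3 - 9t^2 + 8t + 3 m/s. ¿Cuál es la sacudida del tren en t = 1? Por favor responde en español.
Debemos derivar nuestra ecuación de la velocidad v(t) = 8·t^3 - 9·t^2 + 8·t + 3 2 veces. Derivando la velocidad, obtenemos la aceleración: a(t) = 24·t^2 - 18·t + 8. La derivada de la aceleración da la sacudida: j(t) = 48·t - 18. De la ecuación de la sacudida j(t) = 48·t - 18, sustituimos t = 1 para obtener j = 30.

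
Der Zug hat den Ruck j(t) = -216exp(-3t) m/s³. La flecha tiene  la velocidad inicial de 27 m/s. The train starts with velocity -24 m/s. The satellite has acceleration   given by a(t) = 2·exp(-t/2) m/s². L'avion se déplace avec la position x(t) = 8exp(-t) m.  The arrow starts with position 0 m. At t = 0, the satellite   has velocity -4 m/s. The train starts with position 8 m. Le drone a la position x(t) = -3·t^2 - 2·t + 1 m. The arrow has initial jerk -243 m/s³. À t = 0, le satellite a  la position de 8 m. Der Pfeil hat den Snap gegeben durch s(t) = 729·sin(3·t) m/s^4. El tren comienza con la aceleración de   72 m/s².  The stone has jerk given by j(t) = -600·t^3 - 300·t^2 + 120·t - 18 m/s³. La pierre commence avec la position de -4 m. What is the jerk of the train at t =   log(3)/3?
We have jerk j(t) = -216·exp(-3·t). Substituting t = log(3)/3: j(log(3)/3) = -72.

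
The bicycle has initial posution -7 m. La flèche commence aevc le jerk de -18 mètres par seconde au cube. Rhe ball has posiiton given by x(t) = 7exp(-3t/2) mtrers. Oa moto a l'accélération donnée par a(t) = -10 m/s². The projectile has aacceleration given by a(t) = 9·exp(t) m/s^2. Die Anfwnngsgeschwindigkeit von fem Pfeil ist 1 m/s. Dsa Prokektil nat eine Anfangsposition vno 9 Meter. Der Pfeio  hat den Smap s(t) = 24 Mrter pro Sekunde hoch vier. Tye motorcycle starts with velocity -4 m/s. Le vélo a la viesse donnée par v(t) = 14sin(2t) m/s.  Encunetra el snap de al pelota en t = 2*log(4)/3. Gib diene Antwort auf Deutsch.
Um dies zu lösen, müssen wir 4 Ableitungen unserer Gleichung für die Position x(t) = 7·exp(-3·t/2) nehmen. Mit d/dt von x(t) finden wir v(t) = -21·exp(-3·t/2)/2. Die Ableitung von der Geschwindigkeit ergibt die Beschleunigung: a(t) = 63·exp(-3·t/2)/4. Durch Ableiten von der Beschleunigung erhalten wir den Ruck: j(t) = -189·exp(-3·t/2)/8. Die Ableitung von dem Ruck ergibt den Snap: s(t) = 567·exp(-3·t/2)/16. Mit s(t) = 567·exp(-3·t/2)/16 und Einsetzen von t = 2*log(4)/3, finden wir s = 567/64.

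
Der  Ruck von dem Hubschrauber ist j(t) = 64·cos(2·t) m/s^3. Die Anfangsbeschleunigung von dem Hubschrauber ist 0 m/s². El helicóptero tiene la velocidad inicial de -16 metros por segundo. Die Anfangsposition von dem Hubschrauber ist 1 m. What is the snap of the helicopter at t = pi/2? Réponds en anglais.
To solve this, we need to take 1 derivative of our jerk equation j(t) = 64·cos(2·t). The derivative of jerk gives snap: s(t) = -128·sin(2·t). We have snap s(t) = -128·sin(2·t). Substituting t = pi/2: s(pi/2) = 0.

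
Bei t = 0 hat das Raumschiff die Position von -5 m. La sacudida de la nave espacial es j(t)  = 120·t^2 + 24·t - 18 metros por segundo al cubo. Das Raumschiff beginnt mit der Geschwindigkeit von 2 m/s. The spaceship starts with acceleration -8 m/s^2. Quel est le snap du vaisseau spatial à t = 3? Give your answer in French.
Pour résoudre ceci, nous devons prendre 1 dérivée de notre équation du jerk j(t) = 120·t^2 + 24·t - 18. La dérivée du jerk donne le snap: s(t) = 240·t + 24. En utilisant s(t) = 240·t + 24 et en substituant t = 3, nous trouvons s = 744.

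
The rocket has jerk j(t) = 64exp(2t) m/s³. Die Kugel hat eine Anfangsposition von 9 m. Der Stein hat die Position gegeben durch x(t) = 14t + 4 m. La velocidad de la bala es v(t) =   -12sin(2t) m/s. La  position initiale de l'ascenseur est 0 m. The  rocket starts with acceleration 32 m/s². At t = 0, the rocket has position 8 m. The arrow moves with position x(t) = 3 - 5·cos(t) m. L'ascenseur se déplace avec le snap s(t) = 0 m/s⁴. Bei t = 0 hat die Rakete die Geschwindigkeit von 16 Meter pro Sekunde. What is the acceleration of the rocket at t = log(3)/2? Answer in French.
Nous devons intégrer notre équation du jerk j(t) = 64·exp(2·t) 1 fois. L'intégrale du jerk, avec a(0) = 32, donne l'accélération: a(t) = 32·exp(2·t). Nous avons l'accélération a(t) = 32·exp(2·t). En substituant t = log(3)/2: a(log(3)/2) = 96.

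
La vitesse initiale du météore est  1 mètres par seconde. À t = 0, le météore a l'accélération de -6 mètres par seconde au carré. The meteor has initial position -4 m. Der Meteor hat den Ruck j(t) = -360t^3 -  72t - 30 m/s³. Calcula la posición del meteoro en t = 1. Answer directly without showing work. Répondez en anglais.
x(1) = -17.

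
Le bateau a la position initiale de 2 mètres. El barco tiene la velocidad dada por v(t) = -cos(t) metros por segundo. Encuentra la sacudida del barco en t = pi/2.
Debemos derivar nuestra ecuación de la velocidad v(t) = -cos(t) 2 veces. Derivando la velocidad, obtenemos la aceleración: a(t) = sin(t). La derivada de la aceleración da la sacudida: j(t) = cos(t). Usando j(t) = cos(t) y sustituyendo t = pi/2, encontramos j = 0.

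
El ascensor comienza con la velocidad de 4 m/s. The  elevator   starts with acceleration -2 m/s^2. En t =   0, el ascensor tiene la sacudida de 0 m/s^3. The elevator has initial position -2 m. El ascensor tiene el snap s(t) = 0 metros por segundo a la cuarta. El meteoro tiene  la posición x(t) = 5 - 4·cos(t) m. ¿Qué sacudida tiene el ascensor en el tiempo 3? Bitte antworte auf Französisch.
Nous devons intégrer notre équation du snap s(t) = 0 1 fois. En intégrant le snap et en utilisant la condition initiale j(0) = 0, nous obtenons j(t) = 0. En utilisant j(t) = 0 et en substituant t = 3, nous trouvons j = 0.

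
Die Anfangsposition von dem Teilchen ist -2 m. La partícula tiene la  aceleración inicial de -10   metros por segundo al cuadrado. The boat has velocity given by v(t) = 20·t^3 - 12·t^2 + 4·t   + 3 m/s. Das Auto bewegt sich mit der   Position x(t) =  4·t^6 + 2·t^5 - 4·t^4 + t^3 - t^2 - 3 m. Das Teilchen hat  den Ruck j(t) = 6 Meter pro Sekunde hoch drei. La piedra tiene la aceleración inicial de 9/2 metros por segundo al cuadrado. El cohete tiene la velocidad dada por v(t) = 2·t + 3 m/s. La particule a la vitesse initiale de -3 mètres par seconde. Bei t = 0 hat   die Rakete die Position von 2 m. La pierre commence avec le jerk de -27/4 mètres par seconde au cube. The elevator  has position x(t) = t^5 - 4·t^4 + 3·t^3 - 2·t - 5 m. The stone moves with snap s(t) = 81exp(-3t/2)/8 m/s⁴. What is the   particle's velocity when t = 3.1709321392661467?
To solve this, we need to take 2 antiderivatives of our jerk equation j(t) = 6. Integrating jerk and using the initial condition a(0) = -10, we get a(t) = 6·t - 10. Taking ∫a(t)dt and applying v(0) = -3, we find v(t) = 3·t^2 - 10·t - 3. Using v(t) = 3·t^2 - 10·t - 3 and substituting t = 3.1709321392661467, we find v = -4.54488949716852.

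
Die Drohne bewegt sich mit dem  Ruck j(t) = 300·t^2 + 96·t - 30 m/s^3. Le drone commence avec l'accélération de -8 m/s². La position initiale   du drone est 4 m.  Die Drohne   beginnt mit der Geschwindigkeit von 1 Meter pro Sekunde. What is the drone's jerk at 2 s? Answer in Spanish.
Usando j(t) = 300·t^2 + 96·t - 30 y sustituyendo t = 2, encontramos j = 1362.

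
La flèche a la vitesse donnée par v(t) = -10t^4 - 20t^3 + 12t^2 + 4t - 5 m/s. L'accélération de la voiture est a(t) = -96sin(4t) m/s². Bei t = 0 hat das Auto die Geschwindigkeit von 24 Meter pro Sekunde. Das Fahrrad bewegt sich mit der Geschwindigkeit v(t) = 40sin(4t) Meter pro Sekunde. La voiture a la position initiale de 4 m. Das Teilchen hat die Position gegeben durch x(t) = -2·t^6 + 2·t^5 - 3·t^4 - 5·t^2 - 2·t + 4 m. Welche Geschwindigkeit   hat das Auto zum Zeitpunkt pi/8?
Ausgehend von der Beschleunigung a(t) = -96·sin(4·t), nehmen wir 1 Stammfunktion. Das Integral von der Beschleunigung ist die Geschwindigkeit. Mit v(0) = 24 erhalten wir v(t) = 24·cos(4·t). Aus der Gleichung für die Geschwindigkeit v(t) = 24·cos(4·t), setzen wir t = pi/8 ein und erhalten v = 0.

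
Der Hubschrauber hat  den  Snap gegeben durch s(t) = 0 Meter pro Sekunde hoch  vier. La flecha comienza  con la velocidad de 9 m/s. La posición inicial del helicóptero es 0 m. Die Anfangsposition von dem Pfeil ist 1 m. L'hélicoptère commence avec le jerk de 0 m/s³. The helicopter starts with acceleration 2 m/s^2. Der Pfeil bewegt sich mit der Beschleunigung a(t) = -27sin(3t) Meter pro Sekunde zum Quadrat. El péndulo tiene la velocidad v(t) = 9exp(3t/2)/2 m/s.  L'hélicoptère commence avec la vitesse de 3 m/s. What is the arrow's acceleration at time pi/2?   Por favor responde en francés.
Nous avons l'accélération a(t) = -27·sin(3·t). En substituant t = pi/2: a(pi/2) = 27.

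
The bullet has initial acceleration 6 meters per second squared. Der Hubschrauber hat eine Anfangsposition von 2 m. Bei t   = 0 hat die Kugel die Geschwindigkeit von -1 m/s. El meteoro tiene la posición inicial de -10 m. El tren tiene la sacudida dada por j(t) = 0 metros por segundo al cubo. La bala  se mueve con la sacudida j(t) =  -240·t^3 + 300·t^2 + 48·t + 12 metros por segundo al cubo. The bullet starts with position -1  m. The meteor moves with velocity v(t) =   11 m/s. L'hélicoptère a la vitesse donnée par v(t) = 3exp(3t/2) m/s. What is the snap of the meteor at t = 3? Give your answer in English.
Starting from velocity v(t) = 11, we take 3 derivatives. Differentiating velocity, we get acceleration: a(t) = 0. Differentiating acceleration, we get jerk: j(t) = 0. Differentiating jerk, we get snap: s(t) = 0. From the given snap equation s(t) = 0, we substitute t = 3 to get s = 0.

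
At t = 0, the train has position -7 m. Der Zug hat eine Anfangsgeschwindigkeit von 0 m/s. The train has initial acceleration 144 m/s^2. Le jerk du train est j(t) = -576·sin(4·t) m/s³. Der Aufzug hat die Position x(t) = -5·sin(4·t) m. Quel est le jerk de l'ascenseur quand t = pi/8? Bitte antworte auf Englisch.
Starting from position x(t) = -5·sin(4·t), we take 3 derivatives. The derivative of position gives velocity: v(t) = -20·cos(4·t). The derivative of velocity gives acceleration: a(t) = 80·sin(4·t). Taking d/dt of a(t), we find j(t) = 320·cos(4·t). We have jerk j(t) = 320·cos(4·t). Substituting t = pi/8: j(pi/8) = 0.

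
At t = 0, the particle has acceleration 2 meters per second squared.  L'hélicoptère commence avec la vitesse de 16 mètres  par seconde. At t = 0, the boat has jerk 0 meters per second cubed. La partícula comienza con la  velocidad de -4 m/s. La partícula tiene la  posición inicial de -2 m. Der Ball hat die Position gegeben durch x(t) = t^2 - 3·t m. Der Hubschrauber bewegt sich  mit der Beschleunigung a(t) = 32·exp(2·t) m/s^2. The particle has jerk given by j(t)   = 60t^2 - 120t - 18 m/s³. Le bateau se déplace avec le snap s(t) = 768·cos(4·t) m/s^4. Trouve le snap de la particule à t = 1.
En partant du jerk j(t) = 60·t^2 - 120·t - 18, nous prenons 1 dérivée. En prenant d/dt de j(t), nous trouvons s(t) = 120·t - 120. Nous avons le snap s(t) = 120·t - 120. En substituant t = 1: s(1) = 0.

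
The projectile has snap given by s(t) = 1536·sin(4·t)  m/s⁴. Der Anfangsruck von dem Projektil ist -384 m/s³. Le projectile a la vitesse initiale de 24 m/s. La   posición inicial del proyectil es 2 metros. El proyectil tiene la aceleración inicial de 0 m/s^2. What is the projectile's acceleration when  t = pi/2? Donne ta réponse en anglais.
We need to integrate our snap equation s(t) = 1536·sin(4·t) 2 times. Finding the antiderivative of s(t) and using j(0) = -384: j(t) = -384·cos(4·t). Finding the antiderivative of j(t) and using a(0) = 0: a(t) = -96·sin(4·t). Using a(t) = -96·sin(4·t) and substituting t = pi/2, we find a = 0.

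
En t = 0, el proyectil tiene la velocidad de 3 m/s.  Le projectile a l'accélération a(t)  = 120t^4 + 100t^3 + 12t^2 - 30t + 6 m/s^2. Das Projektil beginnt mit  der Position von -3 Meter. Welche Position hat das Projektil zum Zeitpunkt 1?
Um dies zu lösen, müssen wir 2 Stammfunktionen unserer Gleichung für die Beschleunigung a(t) = 120·t^4 + 100·t^3 + 12·t^2 - 30·t + 6 finden. Mit ∫a(t)dt und Anwendung von v(0) = 3, finden wir v(t) = 24·t^5 + 25·t^4 + 4·t^3 - 15·t^2 + 6·t + 3. Die Stammfunktion von der Geschwindigkeit, mit x(0) = -3, ergibt die Position: x(t) = 4·t^6 + 5·t^5 + t^4 - 5·t^3 + 3·t^2 + 3·t - 3. Mit x(t) = 4·t^6 + 5·t^5 + t^4 - 5·t^3 + 3·t^2 + 3·t - 3 und Einsetzen von t = 1, finden wir x = 8.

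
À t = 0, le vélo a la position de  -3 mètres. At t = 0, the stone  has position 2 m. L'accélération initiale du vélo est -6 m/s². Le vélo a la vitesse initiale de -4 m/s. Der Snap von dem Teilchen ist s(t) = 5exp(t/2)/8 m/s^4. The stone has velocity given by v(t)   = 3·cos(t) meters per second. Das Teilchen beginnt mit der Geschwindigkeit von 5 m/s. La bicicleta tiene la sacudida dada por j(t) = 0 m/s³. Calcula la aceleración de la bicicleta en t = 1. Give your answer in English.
We must find the antiderivative of our jerk equation j(t) = 0 1 time. The integral of jerk is acceleration. Using a(0) = -6, we get a(t) = -6. We have acceleration a(t) = -6. Substituting t = 1: a(1) = -6.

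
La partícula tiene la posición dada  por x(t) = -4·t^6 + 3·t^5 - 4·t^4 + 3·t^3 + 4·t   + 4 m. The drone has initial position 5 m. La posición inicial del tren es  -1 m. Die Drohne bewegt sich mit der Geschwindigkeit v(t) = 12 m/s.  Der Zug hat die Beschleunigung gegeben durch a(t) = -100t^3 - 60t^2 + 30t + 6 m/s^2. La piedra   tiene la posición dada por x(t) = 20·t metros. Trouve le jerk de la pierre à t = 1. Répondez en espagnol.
Debemos derivar nuestra ecuación de la posición x(t) = 20·t 3 veces. Tomando d/dt de x(t), encontramos v(t) = 20. Derivando la velocidad, obtenemos la aceleración: a(t) = 0. Derivando la aceleración, obtenemos la sacudida: j(t) = 0. De la ecuación de la sacudida j(t) = 0, sustituimos t = 1 para obtener j = 0.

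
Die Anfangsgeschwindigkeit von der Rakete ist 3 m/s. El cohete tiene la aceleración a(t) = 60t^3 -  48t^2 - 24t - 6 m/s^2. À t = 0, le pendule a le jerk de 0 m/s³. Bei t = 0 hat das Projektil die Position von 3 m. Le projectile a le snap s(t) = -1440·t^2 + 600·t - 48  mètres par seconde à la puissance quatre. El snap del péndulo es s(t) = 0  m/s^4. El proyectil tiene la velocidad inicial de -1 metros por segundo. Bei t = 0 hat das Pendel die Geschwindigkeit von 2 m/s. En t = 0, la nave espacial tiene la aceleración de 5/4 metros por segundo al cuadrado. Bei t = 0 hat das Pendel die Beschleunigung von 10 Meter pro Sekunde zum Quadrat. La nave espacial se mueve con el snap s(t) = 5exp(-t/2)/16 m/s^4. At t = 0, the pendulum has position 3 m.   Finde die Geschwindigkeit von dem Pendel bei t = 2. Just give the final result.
Die Geschwindigkeit bei t = 2 ist v = 22.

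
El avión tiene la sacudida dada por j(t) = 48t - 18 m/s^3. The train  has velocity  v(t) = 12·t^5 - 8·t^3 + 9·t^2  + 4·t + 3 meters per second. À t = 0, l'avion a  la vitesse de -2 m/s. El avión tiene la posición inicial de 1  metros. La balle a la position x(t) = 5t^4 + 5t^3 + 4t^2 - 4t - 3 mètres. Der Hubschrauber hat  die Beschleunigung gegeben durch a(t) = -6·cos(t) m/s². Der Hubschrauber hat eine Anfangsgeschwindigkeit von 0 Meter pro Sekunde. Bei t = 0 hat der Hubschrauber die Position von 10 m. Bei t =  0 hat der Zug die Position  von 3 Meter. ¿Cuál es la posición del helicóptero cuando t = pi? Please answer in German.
Wir müssen unsere Gleichung für die Beschleunigung a(t) = -6·cos(t) 2-mal integrieren. Durch Integration von der Beschleunigung und Verwendung der Anfangsbedingung v(0) = 0, erhalten wir v(t) = -6·sin(t). Das Integral von der Geschwindigkeit, mit x(0) = 10, ergibt die Position: x(t) = 6·cos(t) + 4. Aus der Gleichung für die Position x(t) = 6·cos(t) + 4, setzen wir t = pi ein und erhalten x = -2.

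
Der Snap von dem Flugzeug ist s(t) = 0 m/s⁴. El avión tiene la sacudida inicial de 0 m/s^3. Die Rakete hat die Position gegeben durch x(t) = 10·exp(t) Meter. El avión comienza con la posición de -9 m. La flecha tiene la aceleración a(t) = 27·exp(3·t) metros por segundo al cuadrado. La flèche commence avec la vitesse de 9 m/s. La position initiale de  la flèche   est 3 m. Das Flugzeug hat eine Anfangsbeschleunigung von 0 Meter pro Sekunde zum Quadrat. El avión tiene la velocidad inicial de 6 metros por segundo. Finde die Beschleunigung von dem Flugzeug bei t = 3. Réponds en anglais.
To solve this, we need to take 2 integrals of our snap equation s(t) = 0. The integral of snap, with j(0) = 0, gives jerk: j(t) = 0. Integrating jerk and using the initial condition a(0) = 0, we get a(t) = 0. We have acceleration a(t) = 0. Substituting t = 3: a(3) = 0.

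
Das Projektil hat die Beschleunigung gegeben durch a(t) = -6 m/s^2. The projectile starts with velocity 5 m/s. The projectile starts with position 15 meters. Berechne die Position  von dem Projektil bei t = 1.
Ausgehend von der Beschleunigung a(t) = -6, nehmen wir 2 Integrale. Mit ∫a(t)dt und Anwendung von v(0) = 5, finden wir v(t) = 5 - 6·t. Mit ∫v(t)dt und Anwendung von x(0) = 15, finden wir x(t) = -3·t^2 + 5·t + 15. Wir haben die Position x(t) = -3·t^2 + 5·t + 15. Durch Einsetzen von t = 1: x(1) = 17.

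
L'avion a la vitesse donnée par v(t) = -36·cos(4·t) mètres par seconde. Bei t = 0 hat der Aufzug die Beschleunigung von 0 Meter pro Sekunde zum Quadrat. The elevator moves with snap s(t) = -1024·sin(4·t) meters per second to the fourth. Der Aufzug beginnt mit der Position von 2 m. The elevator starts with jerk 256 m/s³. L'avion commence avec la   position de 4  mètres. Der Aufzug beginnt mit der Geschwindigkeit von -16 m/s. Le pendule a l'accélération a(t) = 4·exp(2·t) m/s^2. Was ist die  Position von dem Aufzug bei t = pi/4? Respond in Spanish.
Necesitamos integrar nuestra ecuación del snap s(t) = -1024·sin(4·t) 4 veces. La integral del snap, con j(0) = 256, da la sacudida: j(t) = 256·cos(4·t). La integral de la sacudida, con a(0) = 0, da la aceleración: a(t) = 64·sin(4·t). Integrando la aceleración y usando la condición inicial v(0) = -16, obtenemos v(t) = -16·cos(4·t). Integrando la velocidad y usando la condición inicial x(0) = 2, obtenemos x(t) = 2 - 4·sin(4·t). Usando x(t) = 2 - 4·sin(4·t) y sustituyendo t = pi/4, encontramos x = 2.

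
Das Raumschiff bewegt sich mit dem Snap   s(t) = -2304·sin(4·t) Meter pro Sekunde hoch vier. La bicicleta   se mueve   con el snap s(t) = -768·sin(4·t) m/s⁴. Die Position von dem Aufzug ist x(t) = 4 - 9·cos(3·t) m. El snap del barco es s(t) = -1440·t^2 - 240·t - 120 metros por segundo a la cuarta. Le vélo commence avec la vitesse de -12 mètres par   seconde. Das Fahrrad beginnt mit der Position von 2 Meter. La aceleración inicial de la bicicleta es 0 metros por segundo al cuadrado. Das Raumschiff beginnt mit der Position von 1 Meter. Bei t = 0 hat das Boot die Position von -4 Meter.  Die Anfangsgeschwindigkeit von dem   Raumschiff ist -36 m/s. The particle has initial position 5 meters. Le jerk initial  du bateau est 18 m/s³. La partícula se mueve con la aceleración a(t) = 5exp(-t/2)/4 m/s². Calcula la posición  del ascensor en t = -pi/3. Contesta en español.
Tenemos la posición x(t) = 4 - 9·cos(3·t). Sustituyendo t = -pi/3: x(-pi/3) = 13.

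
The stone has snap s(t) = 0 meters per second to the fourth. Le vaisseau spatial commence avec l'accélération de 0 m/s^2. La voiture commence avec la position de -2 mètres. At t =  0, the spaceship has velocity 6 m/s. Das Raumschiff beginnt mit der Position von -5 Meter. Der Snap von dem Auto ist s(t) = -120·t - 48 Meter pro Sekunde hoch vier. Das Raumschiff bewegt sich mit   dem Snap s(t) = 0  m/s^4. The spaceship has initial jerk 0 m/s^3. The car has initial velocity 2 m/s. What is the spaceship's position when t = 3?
We need to integrate our snap equation s(t) = 0 4 times. Finding the integral of s(t) and using j(0) = 0: j(t) = 0. The integral of jerk, with a(0) = 0, gives acceleration: a(t) = 0. Integrating acceleration and using the initial condition v(0) = 6, we get v(t) = 6. Finding the antiderivative of v(t) and using x(0) = -5: x(t) = 6·t - 5. Using x(t) = 6·t - 5 and substituting t = 3, we find x = 13.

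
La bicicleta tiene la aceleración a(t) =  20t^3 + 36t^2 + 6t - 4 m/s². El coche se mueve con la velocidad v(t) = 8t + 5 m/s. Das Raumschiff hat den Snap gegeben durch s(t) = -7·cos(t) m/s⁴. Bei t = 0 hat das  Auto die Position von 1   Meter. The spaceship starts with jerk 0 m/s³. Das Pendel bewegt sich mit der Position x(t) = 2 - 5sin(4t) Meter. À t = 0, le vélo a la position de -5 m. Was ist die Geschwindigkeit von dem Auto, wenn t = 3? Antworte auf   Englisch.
We have velocity v(t) = 8·t + 5. Substituting t = 3: v(3) = 29.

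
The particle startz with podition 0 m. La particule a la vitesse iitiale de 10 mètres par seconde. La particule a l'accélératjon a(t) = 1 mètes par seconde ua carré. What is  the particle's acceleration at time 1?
From the given acceleration equation a(t) = 1, we substitute t = 1 to get a = 1.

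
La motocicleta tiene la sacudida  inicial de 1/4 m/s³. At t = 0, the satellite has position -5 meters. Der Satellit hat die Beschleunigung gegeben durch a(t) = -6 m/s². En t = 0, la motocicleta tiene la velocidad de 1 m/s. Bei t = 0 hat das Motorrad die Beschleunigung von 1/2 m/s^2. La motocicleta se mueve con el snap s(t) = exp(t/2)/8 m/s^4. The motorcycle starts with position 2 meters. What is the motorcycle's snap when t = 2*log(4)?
We have snap s(t) = exp(t/2)/8. Substituting t = 2*log(4): s(2*log(4)) = 1/2.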